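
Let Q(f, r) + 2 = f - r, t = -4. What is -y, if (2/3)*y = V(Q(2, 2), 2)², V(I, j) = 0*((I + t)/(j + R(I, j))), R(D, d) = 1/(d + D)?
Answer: 0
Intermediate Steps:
Q(f, r) = -2 + f - r (Q(f, r) = -2 + (f - r) = -2 + f - r)
R(D, d) = 1/(D + d)
V(I, j) = 0 (V(I, j) = 0*((I - 4)/(j + 1/(I + j))) = 0*((-4 + I)/(j + 1/(I + j))) = 0)
y = 0 (y = (3/2)*0² = (3/2)*0 = 0)
-y = -1*0 = 0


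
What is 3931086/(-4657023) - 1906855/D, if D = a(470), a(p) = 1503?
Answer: -987352890547/777722841 ≈ -1269.5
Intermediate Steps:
D = 1503
3931086/(-4657023) - 1906855/D = 3931086/(-4657023) - 1906855/1503 = 3931086*(-1/4657023) - 1906855*1/1503 = -1310362/1552341 - 1906855/1503 = -987352890547/777722841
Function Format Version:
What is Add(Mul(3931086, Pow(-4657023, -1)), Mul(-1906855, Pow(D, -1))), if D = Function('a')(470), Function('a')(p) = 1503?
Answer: Rational(-987352890547, 777722841) ≈ -1269.5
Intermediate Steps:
D = 1503
Add(Mul(3931086, Pow(-4657023, -1)), Mul(-1906855, Pow(D, -1))) = Add(Mul(3931086, Pow(-4657023, -1)), Mul(-1906855, Pow(1503, -1))) = Add(Mul(3931086, Rational(-1, 4657023)), Mul(-1906855, Rational(1, 1503))) = Add(Rational(-1310362, 1552341), Rational(-1906855, 1503)) = Rational(-987352890547, 777722841)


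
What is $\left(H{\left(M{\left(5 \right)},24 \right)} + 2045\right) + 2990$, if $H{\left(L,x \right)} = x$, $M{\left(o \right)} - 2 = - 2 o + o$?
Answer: $5059$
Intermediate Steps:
$M{\left(o \right)} = 2 - o$ ($M{\left(o \right)} = 2 + \left(- 2 o + o\right) = 2 - o$)
$\left(H{\left(M{\left(5 \right)},24 \right)} + 2045\right) + 2990 = \left(24 + 2045\right) + 2990 = 2069 + 2990 = 5059$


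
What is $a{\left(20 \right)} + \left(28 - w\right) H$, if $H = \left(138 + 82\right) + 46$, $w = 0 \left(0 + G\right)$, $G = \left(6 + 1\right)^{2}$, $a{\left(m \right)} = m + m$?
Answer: $7488$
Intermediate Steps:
$a{\left(m \right)} = 2 m$
$G = 49$ ($G = 7^{2} = 49$)
$w = 0$ ($w = 0 \left(0 + 49\right) = 0 \cdot 49 = 0$)
$H = 266$ ($H = 220 + 46 = 266$)
$a{\left(20 \right)} + \left(28 - w\right) H = 2 \cdot 20 + \left(28 - 0\right) 266 = 40 + \left(28 + 0\right) 266 = 40 + 28 \cdot 266 = 40 + 7448 = 7488$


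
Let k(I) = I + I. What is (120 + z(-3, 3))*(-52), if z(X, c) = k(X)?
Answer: -5928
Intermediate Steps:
k(I) = 2*I
z(X, c) = 2*X
(120 + z(-3, 3))*(-52) = (120 + 2*(-3))*(-52) = (120 - 6)*(-52) = 114*(-52) = -5928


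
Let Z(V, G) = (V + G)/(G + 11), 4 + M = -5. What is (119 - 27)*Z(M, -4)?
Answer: -1196/7 ≈ -170.86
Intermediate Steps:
M = -9 (M = -4 - 5 = -9)
Z(V, G) = (G + V)/(11 + G)
(119 - 27)*Z(M, -4) = (119 - 27)*((-4 - 9)/(11 - 4)) = 92*(-13/7) = -1196/7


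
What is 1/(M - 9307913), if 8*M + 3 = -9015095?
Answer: -4/41739201 ≈ -9.5833e-8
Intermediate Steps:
M = -4507549/4 (M = -3/8 + (⅛)*(-9015095) = -3/8 - 9015095/8 = -4507549/4 ≈ -1.1269e+6)
1/(M - 9307913) = 1/(-4507549/4 - 9307913) = 1/(-41739201/4) = -4/41739201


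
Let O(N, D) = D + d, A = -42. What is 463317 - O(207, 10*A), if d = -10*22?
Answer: 463957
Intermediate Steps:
d = -220
O(N, D) = -220 + D (O(N, D) = D - 220 = -220 + D)
463317 - O(207, 10*A) = 463317 - (-220 + 10*(-42)) = 463317 - (-220 - 420) = 463317 - 1*(-640) = 463317 + 640 = 463957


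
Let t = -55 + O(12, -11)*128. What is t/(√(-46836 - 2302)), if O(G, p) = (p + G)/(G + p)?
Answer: -73*I*√49138/49138 ≈ -0.32932*I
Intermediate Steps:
O(G, p) = 1 (O(G, p) = (G + p)/(G + p) = 1)
t = 73 (t = -55 + 1*128 = -55 + 128 = 73)
t/(√(-46836 - 2302)) = 73/(√(-46836 - 2302)) = 73/(√(-49138)) = 73/((I*√49138)) = 73*(-I*√49138/49138) = -73*I*√49138/49138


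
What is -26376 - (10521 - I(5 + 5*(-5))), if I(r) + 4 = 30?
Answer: -36871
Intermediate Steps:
I(r) = 26 (I(r) = -4 + 30 = 26)
-26376 - (10521 - I(5 + 5*(-5))) = -26376 - (10521 - 1*26) = -26376 - (10521 - 26) = -26376 - 1*10495 = -26376 - 10495 = -36871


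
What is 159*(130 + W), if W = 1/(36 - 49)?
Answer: 268551/13 ≈ 20658.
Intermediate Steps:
W = -1/13 (W = 1/(-13) = -1/13 ≈ -0.076923)
159*(130 + W) = 159*(130 - 1/13) = 159*(1689/13) = 268551/13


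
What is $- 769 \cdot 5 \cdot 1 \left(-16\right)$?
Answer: $61520$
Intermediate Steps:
$- 769 \cdot 5 \cdot 1 \left(-16\right) = - 769 \cdot 5 \left(-16\right) = \left(-769\right) \left(-80\right) = 61520$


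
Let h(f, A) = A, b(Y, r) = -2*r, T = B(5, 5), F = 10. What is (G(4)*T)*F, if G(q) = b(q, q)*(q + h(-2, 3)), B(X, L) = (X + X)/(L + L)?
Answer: -560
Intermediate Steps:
B(X, L) = X/L (B(X, L) = (2*X)/((2*L)) = (2*X)*(1/(2*L)) = X/L)
T = 1 (T = 5/5 = 5*(⅕) = 1)
G(q) = -2*q*(3 + q) (G(q) = (-2*q)*(q + 3) = (-2*q)*(3 + q) = -2*q*(3 + q))
(G(4)*T)*F = (-2*4*(3 + 4)*1)*10 = (-2*4*7*1)*10 = -56*1*10 = -56*10 = -560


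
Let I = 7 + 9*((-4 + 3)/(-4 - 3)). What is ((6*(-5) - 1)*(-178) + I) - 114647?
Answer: -763845/7 ≈ -1.0912e+5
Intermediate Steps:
I = 58/7 (I = 7 + 9*(-1/(-7)) = 7 + 9*(-1*(-1/7)) = 7 + 9*(1/7) = 7 + 9/7 = 58/7 ≈ 8.2857)
((6*(-5) - 1)*(-178) + I) - 114647 = ((6*(-5) - 1)*(-178) + 58/7) - 114647 = ((-30 - 1)*(-178) + 58/7) - 114647 = (-31*(-178) + 58/7) - 114647 = (5518 + 58/7) - 114647 = 38684/7 - 114647 = -763845/7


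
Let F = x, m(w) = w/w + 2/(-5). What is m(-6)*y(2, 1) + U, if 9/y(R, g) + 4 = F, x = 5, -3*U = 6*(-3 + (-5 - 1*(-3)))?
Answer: 77/5 ≈ 15.400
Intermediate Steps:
U = 10 (U = -2*(-3 + (-5 - 1*(-3))) = -2*(-3 + (-5 + 3)) = -2*(-3 - 2) = -2*(-5) = -⅓*(-30) = 10)
m(w) = ⅗ (m(w) = 1 + 2*(-⅕) = 1 - ⅖ = ⅗)
F = 5
y(R, g) = 9 (y(R, g) = 9/(-4 + 5) = 9/1 = 9*1 = 9)
m(-6)*y(2, 1) + U = (⅗)*9 + 10 = 27/5 + 10 = 77/5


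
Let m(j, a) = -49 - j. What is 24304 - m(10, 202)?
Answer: 24363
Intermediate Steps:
24304 - m(10, 202) = 24304 - (-49 - 1*10) = 24304 - (-49 - 10) = 24304 - 1*(-59) = 24304 + 59 = 24363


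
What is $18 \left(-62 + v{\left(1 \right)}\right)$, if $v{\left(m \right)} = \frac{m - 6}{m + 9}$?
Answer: $-1125$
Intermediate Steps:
$v{\left(m \right)} = \frac{-6 + m}{9 + m}$
$18 \left(-62 + v{\left(1 \right)}\right) = 18 \left(-62 + \frac{-6 + 1}{9 + 1}\right) = 18 \left(-62 + \frac{1}{10} \left(-5\right)\right) = 18 \left(-62 - \frac{1}{2}\right) = 18 \left(- \frac{125}{2}\right) = -1125$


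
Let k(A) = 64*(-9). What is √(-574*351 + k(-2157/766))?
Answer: 15*I*√898 ≈ 449.5*I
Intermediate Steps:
k(A) = -576
√(-574*351 + k(-2157/766)) = √(-574*351 - 576) = √(-201474 - 576) = √(-202050) = 15*I*√898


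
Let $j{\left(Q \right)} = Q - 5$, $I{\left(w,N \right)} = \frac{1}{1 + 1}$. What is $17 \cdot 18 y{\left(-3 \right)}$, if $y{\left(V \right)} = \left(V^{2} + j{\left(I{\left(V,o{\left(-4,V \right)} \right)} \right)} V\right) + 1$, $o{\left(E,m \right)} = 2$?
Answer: $7191$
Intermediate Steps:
$I{\left(w,N \right)} = \frac{1}{2}$
$j{\left(Q \right)} = -5 + Q$ ($j{\left(Q \right)} = Q - 5 = -5 + Q$)
$y{\left(V \right)} = 1 + V^{2} - \frac{9 V}{2}$ ($y{\left(V \right)} = \left(V^{2} + \left(-5 + \frac{1}{2}\right) V\right) + 1 = \left(V^{2} - \frac{9 V}{2}\right) + 1 = 1 + V^{2} - \frac{9 V}{2}$)
$17 \cdot 18 y{\left(-3 \right)} = 17 \cdot 18 \left(1 + \left(-3\right)^{2} - - \frac{27}{2}\right) = 306 \left(1 + 9 + \frac{27}{2}\right) = 306 \cdot \frac{47}{2} = 7191$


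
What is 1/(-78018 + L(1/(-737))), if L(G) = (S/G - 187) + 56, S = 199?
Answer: -1/224812 ≈ -4.4482e-6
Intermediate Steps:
L(G) = -131 + 199/G (L(G) = (199/G - 187) + 56 = (-187 + 199/G) + 56 = -131 + 199/G)
1/(-78018 + L(1/(-737))) = 1/(-78018 + (-131 + 199/(1/(-737)))) = 1/(-78018 + (-131 + 199/(-1/737))) = 1/(-78018 + (-131 + 199*(-737))) = 1/(-78018 + (-131 - 146663)) = 1/(-78018 - 146794) = 1/(-224812) = -1/224812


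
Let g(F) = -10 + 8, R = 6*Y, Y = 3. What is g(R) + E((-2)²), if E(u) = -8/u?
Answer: -4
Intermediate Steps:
R = 18 (R = 6*3 = 18)
g(F) = -2
g(R) + E((-2)²) = -2 - 8/((-2)²) = -2 - 8/4 = -2 - 8*¼ = -2 - 2 = -4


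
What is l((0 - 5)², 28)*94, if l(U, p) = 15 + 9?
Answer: 2256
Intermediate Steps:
l(U, p) = 24
l((0 - 5)², 28)*94 = 24*94 = 2256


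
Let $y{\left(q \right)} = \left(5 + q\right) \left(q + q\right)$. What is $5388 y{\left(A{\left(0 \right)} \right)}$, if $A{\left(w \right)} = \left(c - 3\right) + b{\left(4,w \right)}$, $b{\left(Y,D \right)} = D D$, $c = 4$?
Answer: $64656$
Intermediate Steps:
$b{\left(Y,D \right)} = D^{2}$
$A{\left(w \right)} = 1 + w^{2}$ ($A{\left(w \right)} = \left(4 - 3\right) + w^{2} = 1 + w^{2}$)
$y{\left(q \right)} = 2 q \left(5 + q\right)$ ($y{\left(q \right)} = \left(5 + q\right) 2 q = 2 q \left(5 + q\right)$)
$5388 y{\left(A{\left(0 \right)} \right)} = 5388 \cdot 2 \left(1 + 0^{2}\right) \left(5 + \left(1 + 0^{2}\right)\right) = 5388 \cdot 2 \left(1 + 0\right) \left(5 + \left(1 + 0\right)\right) = 5388 \cdot 2 \cdot 1 \left(5 + 1\right) = 5388 \cdot 2 \cdot 1 \cdot 6 = 5388 \cdot 12 = 64656$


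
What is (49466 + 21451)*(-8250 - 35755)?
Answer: -3120702585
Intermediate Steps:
(49466 + 21451)*(-8250 - 35755) = 70917*(-44005) = -3120702585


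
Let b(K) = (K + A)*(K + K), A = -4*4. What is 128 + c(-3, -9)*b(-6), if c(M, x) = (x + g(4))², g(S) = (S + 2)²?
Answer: 192584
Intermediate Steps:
A = -16
g(S) = (2 + S)²
b(K) = 2*K*(-16 + K) (b(K) = (K - 16)*(K + K) = (-16 + K)*(2*K) = 2*K*(-16 + K))
c(M, x) = (36 + x)² (c(M, x) = (x + (2 + 4)²)² = (x + 6²)² = (x + 36)² = (36 + x)²)
128 + c(-3, -9)*b(-6) = 128 + (36 - 9)²*(2*(-6)*(-16 - 6)) = 128 + 27²*(2*(-6)*(-22)) = 128 + 729*264 = 128 + 192456 = 192584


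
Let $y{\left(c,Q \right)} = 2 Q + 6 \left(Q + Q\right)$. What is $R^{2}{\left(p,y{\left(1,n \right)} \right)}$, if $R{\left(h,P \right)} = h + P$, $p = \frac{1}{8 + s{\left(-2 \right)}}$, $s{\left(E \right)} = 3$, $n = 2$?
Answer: $\frac{95481}{121} \approx 789.1$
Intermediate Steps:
$y{\left(c,Q \right)} = 14 Q$ ($y{\left(c,Q \right)} = 2 Q + 6 \cdot 2 Q = 2 Q + 12 Q = 14 Q$)
$p = \frac{1}{11}$ ($p = \frac{1}{8 + 3} = \frac{1}{11} \approx 0.090909$)
$R{\left(h,P \right)} = P + h$
$R^{2}{\left(p,y{\left(1,n \right)} \right)} = \left(14 \cdot 2 + \frac{1}{11}\right)^{2} = \left(28 + \frac{1}{11}\right)^{2} = \left(\frac{309}{11}\right)^{2} = \frac{95481}{121}$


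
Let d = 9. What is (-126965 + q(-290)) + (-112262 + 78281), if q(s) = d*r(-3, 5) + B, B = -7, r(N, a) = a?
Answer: -160908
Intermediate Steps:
q(s) = 38 (q(s) = 9*5 - 7 = 45 - 7 = 38)
(-126965 + q(-290)) + (-112262 + 78281) = (-126965 + 38) + (-112262 + 78281) = -126927 - 33981 = -160908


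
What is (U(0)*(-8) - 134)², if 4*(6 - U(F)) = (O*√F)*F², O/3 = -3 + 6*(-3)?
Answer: 33124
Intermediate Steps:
O = -63 (O = 3*(-3 + 6*(-3)) = 3*(-3 - 18) = 3*(-21) = -63)
U(F) = 6 + 63*F^(5/2)/4 (U(F) = 6 - (-63*√F)*F²/4 = 6 - (-63)*F^(5/2)/4 = 6 + 63*F^(5/2)/4)
(U(0)*(-8) - 134)² = ((6 + 63*0^(5/2)/4)*(-8) - 134)² = ((6 + (63/4)*0)*(-8) - 134)² = ((6 + 0)*(-8) - 134)² = (6*(-8) - 134)² = (-48 - 134)² = (-182)² = 33124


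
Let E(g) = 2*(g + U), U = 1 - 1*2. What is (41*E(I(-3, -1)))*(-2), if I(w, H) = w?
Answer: 656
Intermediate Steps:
U = -1 (U = 1 - 2 = -1)
E(g) = -2 + 2*g (E(g) = 2*(g - 1) = 2*(-1 + g) = -2 + 2*g)
(41*E(I(-3, -1)))*(-2) = (41*(-2 + 2*(-3)))*(-2) = (41*(-2 - 6))*(-2) = (41*(-8))*(-2) = -328*(-2) = 656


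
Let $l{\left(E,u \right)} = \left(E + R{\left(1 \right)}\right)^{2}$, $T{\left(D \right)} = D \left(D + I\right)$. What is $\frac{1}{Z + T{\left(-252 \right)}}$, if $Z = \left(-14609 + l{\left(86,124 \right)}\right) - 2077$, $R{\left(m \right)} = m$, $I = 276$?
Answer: $- \frac{1}{15165} \approx -6.5941 \cdot 10^{-5}$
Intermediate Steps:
$T{\left(D \right)} = D \left(276 + D\right)$ ($T{\left(D \right)} = D \left(D + 276\right) = D \left(276 + D\right)$)
$l{\left(E,u \right)} = \left(1 + E\right)^{2}$ ($l{\left(E,u \right)} = \left(E + 1\right)^{2} = \left(1 + E\right)^{2}$)
$Z = -9117$ ($Z = \left(-14609 + \left(1 + 86\right)^{2}\right) - 2077 = \left(-14609 + 87^{2}\right) - 2077 = \left(-14609 + 7569\right) - 2077 = -7040 - 2077 = -9117$)
$\frac{1}{Z + T{\left(-252 \right)}} = \frac{1}{-9117 - 252 \left(276 - 252\right)} = \frac{1}{-9117 - 6048} = \frac{1}{-15165} = - \frac{1}{15165}$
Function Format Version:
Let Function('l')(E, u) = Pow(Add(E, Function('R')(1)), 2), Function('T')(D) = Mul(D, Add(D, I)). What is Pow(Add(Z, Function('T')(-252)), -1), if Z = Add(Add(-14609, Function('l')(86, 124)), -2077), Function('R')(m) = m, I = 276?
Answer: Rational(-1, 15165) ≈ -6.5941e-5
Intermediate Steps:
Function('T')(D) = Mul(D, Add(276, D)) (Function('T')(D) = Mul(D, Add(D, 276)) = Mul(D, Add(276, D)))
Function('l')(E, u) = Pow(Add(1, E), 2) (Function('l')(E, u) = Pow(Add(E, 1), 2) = Pow(Add(1, E), 2))
Z = -9117 (Z = Add(Add(-14609, Pow(Add(1, 86), 2)), -2077) = Add(Add(-14609, Pow(87, 2)), -2077) = Add(Add(-14609, 7569), -2077) = Add(-7040, -2077) = -9117)
Pow(Add(Z, Function('T')(-252)), -1) = Pow(Add(-9117, Mul(-252, Add(276, -252))), -1) = Pow(Add(-9117, Mul(-252, 24)), -1) = Pow(Add(-9117, -6048), -1) = Pow(-15165, -1) = Rational(-1, 15165)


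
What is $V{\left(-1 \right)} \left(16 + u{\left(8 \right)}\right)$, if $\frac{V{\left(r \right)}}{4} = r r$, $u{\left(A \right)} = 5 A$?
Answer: $224$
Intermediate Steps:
$V{\left(r \right)} = 4 r^{2}$ ($V{\left(r \right)} = 4 r r = 4 r^{2}$)
$V{\left(-1 \right)} \left(16 + u{\left(8 \right)}\right) = 4 \left(-1\right)^{2} \left(16 + 5 \cdot 8\right) = 4 \cdot 1 \left(16 + 40\right) = 4 \cdot 56 = 224$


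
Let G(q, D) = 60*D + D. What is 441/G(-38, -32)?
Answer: -441/1952 ≈ -0.22592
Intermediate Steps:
G(q, D) = 61*D
441/G(-38, -32) = 441/((61*(-32))) = 441/(-1952) = 441*(-1/1952) = -441/1952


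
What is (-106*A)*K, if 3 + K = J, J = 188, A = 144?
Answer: -2823840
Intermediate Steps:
K = 185 (K = -3 + 188 = 185)
(-106*A)*K = -106*144*185 = -15264*185 = -2823840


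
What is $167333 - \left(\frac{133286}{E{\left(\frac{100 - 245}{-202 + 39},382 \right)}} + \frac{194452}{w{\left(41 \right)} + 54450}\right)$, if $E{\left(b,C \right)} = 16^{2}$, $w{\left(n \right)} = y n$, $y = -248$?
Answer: $\frac{472741766393}{2834048} \approx 1.6681 \cdot 10^{5}$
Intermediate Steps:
$w{\left(n \right)} = - 248 n$
$E{\left(b,C \right)} = 256$
$167333 - \left(\frac{133286}{E{\left(\frac{100 - 245}{-202 + 39},382 \right)}} + \frac{194452}{w{\left(41 \right)} + 54450}\right) = 167333 - \left(\frac{133286}{256} + \frac{194452}{\left(-248\right) 41 + 54450}\right) = 167333 - \left(133286 \cdot \frac{1}{256} + \frac{194452}{-10168 + 54450}\right) = 167333 - \left(\frac{66643}{128} + \frac{194452}{44282}\right) = 167333 - \left(\frac{66643}{128} + 194452 \cdot \frac{1}{44282}\right) = 167333 - \left(\frac{66643}{128} + \frac{97226}{22141}\right) = 167333 - \frac{1487987591}{2834048} = \frac{472741766393}{2834048}$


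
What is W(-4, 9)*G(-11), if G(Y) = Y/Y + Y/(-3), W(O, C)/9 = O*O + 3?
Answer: 798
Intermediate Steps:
W(O, C) = 27 + 9*O² (W(O, C) = 9*(O*O + 3) = 9*(O² + 3) = 9*(3 + O²) = 27 + 9*O²)
G(Y) = 1 - Y/3 (G(Y) = 1 + Y*(-⅓) = 1 - Y/3)
W(-4, 9)*G(-11) = (27 + 9*(-4)²)*(1 - ⅓*(-11)) = (27 + 9*16)*(1 + 11/3) = (27 + 144)*(14/3) = 171*(14/3) = 798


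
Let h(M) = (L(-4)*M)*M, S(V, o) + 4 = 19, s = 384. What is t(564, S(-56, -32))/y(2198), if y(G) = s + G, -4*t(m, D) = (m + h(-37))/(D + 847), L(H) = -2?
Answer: 1087/4451368 ≈ 0.00024419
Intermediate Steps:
S(V, o) = 15 (S(V, o) = -4 + 19 = 15)
h(M) = -2*M² (h(M) = (-2*M)*M = -2*M²)
t(m, D) = -(-2738 + m)/(4*(847 + D)) (t(m, D) = -(m - 2*(-37)²)/(4*(D + 847)) = -(m - 2*1369)/(4*(847 + D)) = -(m - 2738)/(4*(847 + D)) = -(-2738 + m)/(4*(847 + D)))
y(G) = 384 + G
t(564, S(-56, -32))/y(2198) = ((2738 - 1*564)/(4*(847 + 15)))/(384 + 2198) = ((¼)*(2738 - 564)/862)/2582 = ((¼)*(1/862)*2174)*(1/2582) = (1087/1724)*(1/2582) = 1087/4451368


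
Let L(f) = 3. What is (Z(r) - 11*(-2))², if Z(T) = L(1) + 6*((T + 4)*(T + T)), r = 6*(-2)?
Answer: 1385329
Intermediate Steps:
r = -12
Z(T) = 3 + 12*T*(4 + T) (Z(T) = 3 + 6*((T + 4)*(T + T)) = 3 + 6*((4 + T)*(2*T)) = 3 + 6*(2*T*(4 + T)) = 3 + 12*T*(4 + T))
(Z(r) - 11*(-2))² = ((3 + 12*(-12)² + 48*(-12)) - 11*(-2))² = ((3 + 12*144 - 576) + 22)² = ((3 + 1728 - 576) + 22)² = (1155 + 22)² = 1177² = 1385329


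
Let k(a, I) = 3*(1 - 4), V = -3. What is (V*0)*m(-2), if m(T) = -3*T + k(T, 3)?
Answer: 0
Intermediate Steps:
k(a, I) = -9 (k(a, I) = 3*(-3) = -9)
m(T) = -9 - 3*T (m(T) = -3*T - 9 = -9 - 3*T)
(V*0)*m(-2) = (-3*0)*(-9 - 3*(-2)) = 0*(-9 + 6) = 0*(-3) = 0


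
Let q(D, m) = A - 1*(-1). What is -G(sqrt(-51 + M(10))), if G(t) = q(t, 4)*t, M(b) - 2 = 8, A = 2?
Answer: -3*I*sqrt(41) ≈ -19.209*I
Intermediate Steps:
M(b) = 10 (M(b) = 2 + 8 = 10)
q(D, m) = 3 (q(D, m) = 2 - 1*(-1) = 2 + 1 = 3)
G(t) = 3*t
-G(sqrt(-51 + M(10))) = -3*sqrt(-51 + 10) = -3*sqrt(-41) = -3*I*sqrt(41)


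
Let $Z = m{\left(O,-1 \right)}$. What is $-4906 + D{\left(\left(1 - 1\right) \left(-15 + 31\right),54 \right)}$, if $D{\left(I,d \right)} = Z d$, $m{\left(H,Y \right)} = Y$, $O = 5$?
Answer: $-4960$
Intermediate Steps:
$Z = -1$
$D{\left(I,d \right)} = - d$
$-4906 + D{\left(\left(1 - 1\right) \left(-15 + 31\right),54 \right)} = -4906 - 54 = -4960$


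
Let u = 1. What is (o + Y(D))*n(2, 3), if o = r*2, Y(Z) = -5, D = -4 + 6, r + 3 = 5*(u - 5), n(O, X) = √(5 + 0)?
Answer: -51*√5 ≈ -114.04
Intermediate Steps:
n(O, X) = √5
r = -23 (r = -3 + 5*(1 - 5) = -3 + 5*(-4) = -3 - 20 = -23)
D = 2
o = -46 (o = -23*2 = -46)
(o + Y(D))*n(2, 3) = (-46 - 5)*√5 = -51*√5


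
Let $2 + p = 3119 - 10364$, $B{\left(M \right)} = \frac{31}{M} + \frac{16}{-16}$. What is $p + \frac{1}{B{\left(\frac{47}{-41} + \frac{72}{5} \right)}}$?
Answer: $- \frac{26361869}{3638} \approx -7246.3$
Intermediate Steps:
$B{\left(M \right)} = -1 + \frac{31}{M}$ ($B{\left(M \right)} = \frac{31}{M} + 16 \left(- \frac{1}{16}\right) = \frac{31}{M} - 1 = -1 + \frac{31}{M}$)
$p = -7247$ ($p = -2 + \left(3119 - 10364\right) = -2 - 7245 = -7247$)
$p + \frac{1}{B{\left(\frac{47}{-41} + \frac{72}{5} \right)}} = -7247 + \frac{1}{\frac{1}{\frac{47}{-41} + \frac{72}{5}} \left(31 - \left(\frac{47}{-41} + \frac{72}{5}\right)\right)} = -7247 + \frac{1}{\frac{1}{47 \left(- \frac{1}{41}\right) + 72 \cdot \frac{1}{5}} \left(31 - \left(47 \left(- \frac{1}{41}\right) + 72 \cdot \frac{1}{5}\right)\right)} = -7247 + \frac{1}{\frac{1}{- \frac{47}{41} + \frac{72}{5}} \left(31 - \left(- \frac{47}{41} + \frac{72}{5}\right)\right)} = -7247 + \frac{1}{\frac{1}{\frac{2717}{205}} \left(31 - \frac{2717}{205}\right)} = -7247 + \frac{1}{\frac{205}{2717} \left(31 - \frac{2717}{205}\right)} = -7247 + \frac{1}{\frac{205}{2717} \cdot \frac{3638}{205}} = -7247 + \frac{1}{\frac{3638}{2717}} = -7247 + \frac{2717}{3638} = - \frac{26361869}{3638}$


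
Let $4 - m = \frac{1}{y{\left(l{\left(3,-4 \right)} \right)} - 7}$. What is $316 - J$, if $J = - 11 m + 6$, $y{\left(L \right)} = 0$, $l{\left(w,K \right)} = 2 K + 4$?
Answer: $\frac{2489}{7} \approx 355.57$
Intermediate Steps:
$l{\left(w,K \right)} = 4 + 2 K$
$m = \frac{29}{7}$ ($m = 4 - \frac{1}{0 - 7} = 4 - \frac{1}{-7} = 4 - - \frac{1}{7} = 4 + \frac{1}{7} = \frac{29}{7} \approx 4.1429$)
$J = - \frac{277}{7}$ ($J = \left(-11\right) \frac{29}{7} + 6 = - \frac{319}{7} + 6 = - \frac{277}{7} \approx -39.571$)
$316 - J = 316 - - \frac{277}{7} = 316 + \frac{277}{7} = \frac{2489}{7}$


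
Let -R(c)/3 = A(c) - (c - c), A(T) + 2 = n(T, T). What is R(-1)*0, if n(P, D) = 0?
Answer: 0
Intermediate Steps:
A(T) = -2 (A(T) = -2 + 0 = -2)
R(c) = 6 (R(c) = -3*(-2 - (c - c)) = -3*(-2 - 1*0) = -3*(-2 + 0) = -3*(-2) = 6)
R(-1)*0 = 6*0 = 0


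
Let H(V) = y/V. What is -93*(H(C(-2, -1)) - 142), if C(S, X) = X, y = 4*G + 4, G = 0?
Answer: 13578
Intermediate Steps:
y = 4 (y = 4*0 + 4 = 0 + 4 = 4)
H(V) = 4/V
-93*(H(C(-2, -1)) - 142) = -93*(4/(-1) - 142) = -93*(4*(-1) - 142) = -93*(-4 - 142) = -93*(-146) = 13578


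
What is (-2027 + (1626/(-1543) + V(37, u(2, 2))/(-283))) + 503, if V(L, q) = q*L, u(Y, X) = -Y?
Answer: -665829532/436669 ≈ -1524.8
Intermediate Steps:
V(L, q) = L*q
(-2027 + (1626/(-1543) + V(37, u(2, 2))/(-283))) + 503 = (-2027 + (1626/(-1543) + (37*(-1*2))/(-283))) + 503 = (-2027 + (1626*(-1/1543) + (37*(-2))*(-1/283))) + 503 = (-2027 + (-1626/1543 - 74*(-1/283))) + 503 = (-2027 + (-1626/1543 + 74/283)) + 503 = (-2027 - 345976/436669) + 503 = -885474039/436669 + 503 = -665829532/436669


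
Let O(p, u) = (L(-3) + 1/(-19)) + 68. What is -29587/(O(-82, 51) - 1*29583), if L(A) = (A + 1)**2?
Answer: 562153/560710 ≈ 1.0026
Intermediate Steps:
L(A) = (1 + A)**2
O(p, u) = 1367/19 (O(p, u) = ((1 - 3)**2 + 1/(-19)) + 68 = ((-2)**2 - 1/19) + 68 = (4 - 1/19) + 68 = 75/19 + 68 = 1367/19)
-29587/(O(-82, 51) - 1*29583) = -29587/(1367/19 - 1*29583) = -29587/(1367/19 - 29583) = -29587/(-560710/19) = -29587*(-19/560710) = 562153/560710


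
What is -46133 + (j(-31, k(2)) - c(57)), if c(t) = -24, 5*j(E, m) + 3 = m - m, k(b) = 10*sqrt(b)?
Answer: -230548/5 ≈ -46110.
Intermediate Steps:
j(E, m) = -3/5 (j(E, m) = -3/5 + (m - m)/5 = -3/5 + (1/5)*0 = -3/5 + 0 = -3/5)
-46133 + (j(-31, k(2)) - c(57)) = -46133 + (-3/5 - 1*(-24)) = -46133 + (-3/5 + 24) = -46133 + 117/5 = -230548/5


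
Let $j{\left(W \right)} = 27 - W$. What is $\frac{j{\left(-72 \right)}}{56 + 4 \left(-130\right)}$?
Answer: $- \frac{99}{464} \approx -0.21336$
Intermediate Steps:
$\frac{j{\left(-72 \right)}}{56 + 4 \left(-130\right)} = \frac{27 - -72}{56 + 4 \left(-130\right)} = \frac{27 + 72}{56 - 520} = \frac{99}{-464} = 99 \left(- \frac{1}{464}\right) = - \frac{99}{464}$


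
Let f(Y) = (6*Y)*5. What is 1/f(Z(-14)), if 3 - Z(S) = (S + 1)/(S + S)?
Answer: 14/1065 ≈ 0.013146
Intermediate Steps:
Z(S) = 3 - (1 + S)/(2*S) (Z(S) = 3 - (S + 1)/(S + S) = 3 - (1 + S)/(2*S))
f(Y) = 30*Y
1/f(Z(-14)) = 1/(30*((½)*(-1 + 5*(-14))/(-14))) = 1/(30*((½)*(-1/14)*(-1 - 70))) = 1/(30*((½)*(-1/14)*(-71))) = 1/(30*(71/28)) = 1/(1065/14) = 14/1065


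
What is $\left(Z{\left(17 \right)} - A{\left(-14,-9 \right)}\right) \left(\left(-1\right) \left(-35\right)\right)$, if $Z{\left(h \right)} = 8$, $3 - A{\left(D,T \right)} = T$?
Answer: $-140$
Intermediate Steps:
$A{\left(D,T \right)} = 3 - T$
$\left(Z{\left(17 \right)} - A{\left(-14,-9 \right)}\right) \left(\left(-1\right) \left(-35\right)\right) = \left(8 - \left(3 - -9\right)\right) \left(\left(-1\right) \left(-35\right)\right) = \left(8 - \left(3 + 9\right)\right) 35 = \left(8 - 12\right) 35 = \left(-4\right) 35 = -140$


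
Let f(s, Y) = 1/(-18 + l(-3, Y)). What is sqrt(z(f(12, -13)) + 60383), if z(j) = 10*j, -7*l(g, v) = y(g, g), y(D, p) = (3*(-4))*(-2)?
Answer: sqrt(13586070)/15 ≈ 245.73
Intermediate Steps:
y(D, p) = 24 (y(D, p) = -12*(-2) = 24)
l(g, v) = -24/7 (l(g, v) = -1/7*24 = -24/7)
f(s, Y) = -7/150 (f(s, Y) = 1/(-18 - 24/7) = 1/(-150/7) = -7/150)
sqrt(z(f(12, -13)) + 60383) = sqrt(10*(-7/150) + 60383) = sqrt(-7/15 + 60383) = sqrt(905738/15) = sqrt(13586070)/15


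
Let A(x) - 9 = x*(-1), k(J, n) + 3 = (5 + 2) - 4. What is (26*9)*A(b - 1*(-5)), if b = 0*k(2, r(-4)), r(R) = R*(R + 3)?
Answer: 936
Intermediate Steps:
r(R) = R*(3 + R)
k(J, n) = 0 (k(J, n) = -3 + ((5 + 2) - 4) = -3 + (7 - 4) = -3 + 3 = 0)
b = 0 (b = 0*0 = 0)
A(x) = 9 - x (A(x) = 9 + x*(-1) = 9 - x)
(26*9)*A(b - 1*(-5)) = (26*9)*(9 - (0 - 1*(-5))) = 234*(9 - (0 + 5)) = 234*(9 - 1*5) = 234*(9 - 5) = 234*4 = 936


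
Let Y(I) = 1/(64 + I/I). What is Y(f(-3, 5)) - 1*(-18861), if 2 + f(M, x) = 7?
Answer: 1225966/65 ≈ 18861.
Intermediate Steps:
f(M, x) = 5 (f(M, x) = -2 + 7 = 5)
Y(I) = 1/65 (Y(I) = 1/(64 + 1) = 1/65)
Y(f(-3, 5)) - 1*(-18861) = 1/65 - 1*(-18861) = 1/65 + 18861 = 1225966/65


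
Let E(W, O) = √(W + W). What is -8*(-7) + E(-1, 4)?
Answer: 56 + I*√2 ≈ 56.0 + 1.4142*I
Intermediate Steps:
E(W, O) = √2*√W (E(W, O) = √(2*W) = √2*√W)
-8*(-7) + E(-1, 4) = -8*(-7) + √2*√(-1) = 56 + √2*I = 56 + I*√2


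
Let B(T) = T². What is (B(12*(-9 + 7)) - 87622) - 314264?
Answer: -401310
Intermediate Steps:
(B(12*(-9 + 7)) - 87622) - 314264 = ((12*(-9 + 7))² - 87622) - 314264 = ((12*(-2))² - 87622) - 314264 = ((-24)² - 87622) - 314264 = (576 - 87622) - 314264 = -87046 - 314264 = -401310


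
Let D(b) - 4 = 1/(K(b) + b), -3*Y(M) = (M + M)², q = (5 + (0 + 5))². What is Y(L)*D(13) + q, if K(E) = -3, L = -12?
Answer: -3436/5 ≈ -687.20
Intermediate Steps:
q = 100 (q = (5 + 5)² = 10² = 100)
Y(M) = -4*M²/3 (Y(M) = -(M + M)²/3 = -4*M²/3)
D(b) = 4 + 1/(-3 + b)
Y(L)*D(13) + q = (-4/3*(-12)²)*((-11 + 4*13)/(-3 + 13)) + 100 = (-4/3*144)*((-11 + 52)/10) + 100 = -96*41/5 + 100 = -192*41/10 + 100 = -3936/5 + 100 = -3436/5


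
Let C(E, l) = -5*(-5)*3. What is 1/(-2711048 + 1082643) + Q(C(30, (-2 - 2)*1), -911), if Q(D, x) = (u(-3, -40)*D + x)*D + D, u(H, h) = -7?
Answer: -175257088126/1628405 ≈ -1.0763e+5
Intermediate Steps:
C(E, l) = 75 (C(E, l) = 25*3 = 75)
Q(D, x) = D + D*(x - 7*D) (Q(D, x) = (-7*D + x)*D + D = (x - 7*D)*D + D = D*(x - 7*D) + D = D + D*(x - 7*D))
1/(-2711048 + 1082643) + Q(C(30, (-2 - 2)*1), -911) = 1/(-2711048 + 1082643) + 75*(1 - 911 - 7*75) = 1/(-1628405) + 75*(1 - 911 - 525) = -1/1628405 + 75*(-1435) = -1/1628405 - 107625 = -175257088126/1628405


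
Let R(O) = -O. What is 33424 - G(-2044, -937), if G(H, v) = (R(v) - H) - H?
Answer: 28399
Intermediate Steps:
G(H, v) = -v - 2*H (G(H, v) = (-v - H) - H = (-H - v) - H = -v - 2*H)
33424 - G(-2044, -937) = 33424 - (-1*(-937) - 2*(-2044)) = 33424 - (937 + 4088) = 33424 - 1*5025 = 33424 - 5025 = 28399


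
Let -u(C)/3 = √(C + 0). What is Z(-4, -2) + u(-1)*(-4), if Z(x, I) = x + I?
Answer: -6 + 12*I ≈ -6.0 + 12.0*I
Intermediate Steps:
Z(x, I) = I + x
u(C) = -3*√C (u(C) = -3*√(C + 0) = -3*√C)
Z(-4, -2) + u(-1)*(-4) = (-2 - 4) - 3*I*(-4) = -6 - 3*I*(-4) = -6 + 12*I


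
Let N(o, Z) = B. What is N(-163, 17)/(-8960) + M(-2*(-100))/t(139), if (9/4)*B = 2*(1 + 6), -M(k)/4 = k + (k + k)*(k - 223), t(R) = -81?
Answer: -640001/1440 ≈ -444.45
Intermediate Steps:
M(k) = -4*k - 8*k*(-223 + k) (M(k) = -4*(k + (k + k)*(k - 223)) = -4*(k + (2*k)*(-223 + k)) = -4*(k + 2*k*(-223 + k)) = -4*k - 8*k*(-223 + k))
B = 56/9 (B = 4*(2*(1 + 6))/9 = 4*(2*7)/9 = (4/9)*14 = 56/9 ≈ 6.2222)
N(o, Z) = 56/9
N(-163, 17)/(-8960) + M(-2*(-100))/t(139) = (56/9)/(-8960) + (4*(-2*(-100))*(445 - (-4)*(-100)))/(-81) = (56/9)*(-1/8960) + (4*200*(445 - 2*200))*(-1/81) = -1/1440 + (4*200*(445 - 400))*(-1/81) = -1/1440 + (4*200*45)*(-1/81) = -1/1440 + 36000*(-1/81) = -1/1440 - 4000/9 = -640001/1440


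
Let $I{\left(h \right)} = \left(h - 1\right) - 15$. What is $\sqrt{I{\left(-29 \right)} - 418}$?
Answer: $i \sqrt{463} \approx 21.517 i$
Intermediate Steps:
$I{\left(h \right)} = -16 + h$ ($I{\left(h \right)} = \left(-1 + h\right) - 15 = -16 + h$)
$\sqrt{I{\left(-29 \right)} - 418} = \sqrt{\left(-16 - 29\right) - 418} = \sqrt{-45 - 418} = \sqrt{-463} = i \sqrt{463}$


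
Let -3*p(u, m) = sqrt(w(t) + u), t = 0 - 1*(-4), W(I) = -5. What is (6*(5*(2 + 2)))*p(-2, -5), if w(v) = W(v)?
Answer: -40*I*sqrt(7) ≈ -105.83*I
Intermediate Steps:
t = 4 (t = 0 + 4 = 4)
w(v) = -5
p(u, m) = -sqrt(-5 + u)/3
(6*(5*(2 + 2)))*p(-2, -5) = (6*(5*(2 + 2)))*(-sqrt(-5 - 2)/3) = (6*(5*4))*(-I*sqrt(7)/3) = (6*20)*(-I*sqrt(7)/3) = 120*(-I*sqrt(7)/3) = -40*I*sqrt(7)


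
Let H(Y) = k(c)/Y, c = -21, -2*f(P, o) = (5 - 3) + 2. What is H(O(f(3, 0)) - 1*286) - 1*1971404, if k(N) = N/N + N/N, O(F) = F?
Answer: -283882177/144 ≈ -1.9714e+6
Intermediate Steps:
f(P, o) = -2 (f(P, o) = -((5 - 3) + 2)/2 = -(2 + 2)/2 = -1/2*4 = -2)
k(N) = 2 (k(N) = 1 + 1 = 2)
H(Y) = 2/Y
H(O(f(3, 0)) - 1*286) - 1*1971404 = 2/(-2 - 1*286) - 1*1971404 = 2/(-2 - 286) - 1971404 = 2/(-288) - 1971404 = 2*(-1/288) - 1971404 = -1/144 - 1971404 = -283882177/144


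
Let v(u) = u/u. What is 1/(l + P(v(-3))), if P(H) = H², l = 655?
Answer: 1/656 ≈ 0.0015244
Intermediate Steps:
v(u) = 1
1/(l + P(v(-3))) = 1/(655 + 1²) = 1/(655 + 1) = 1/656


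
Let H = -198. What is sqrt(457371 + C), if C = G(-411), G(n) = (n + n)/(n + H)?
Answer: sqrt(18847857161)/203 ≈ 676.29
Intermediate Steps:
G(n) = 2*n/(-198 + n) (G(n) = (n + n)/(n - 198) = (2*n)/(-198 + n) = 2*n/(-198 + n))
C = 274/203 (C = 2*(-411)/(-198 - 411) = 2*(-411)/(-609) = 2*(-411)*(-1/609) = 274/203 ≈ 1.3498)
sqrt(457371 + C) = sqrt(457371 + 274/203) = sqrt(92846587/203) = sqrt(18847857161)/203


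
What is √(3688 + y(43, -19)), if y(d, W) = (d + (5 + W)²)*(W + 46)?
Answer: √10141 ≈ 100.70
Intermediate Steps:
y(d, W) = (46 + W)*(d + (5 + W)²) (y(d, W) = (d + (5 + W)²)*(46 + W) = (46 + W)*(d + (5 + W)²))
√(3688 + y(43, -19)) = √(3688 + (46*43 + 46*(5 - 19)² - 19*43 - 19*(5 - 19)²)) = √(3688 + (1978 + 46*(-14)² - 817 - 19*(-14)²)) = √(3688 + (1978 + 46*196 - 817 - 19*196)) = √(3688 + (1978 + 9016 - 817 - 3724)) = √(3688 + 6453) = √10141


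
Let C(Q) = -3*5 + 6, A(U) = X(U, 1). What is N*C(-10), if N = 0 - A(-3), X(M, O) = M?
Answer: -27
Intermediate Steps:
A(U) = U
C(Q) = -9 (C(Q) = -15 + 6 = -9)
N = 3 (N = 0 - 1*(-3) = 0 + 3 = 3)
N*C(-10) = 3*(-9) = -27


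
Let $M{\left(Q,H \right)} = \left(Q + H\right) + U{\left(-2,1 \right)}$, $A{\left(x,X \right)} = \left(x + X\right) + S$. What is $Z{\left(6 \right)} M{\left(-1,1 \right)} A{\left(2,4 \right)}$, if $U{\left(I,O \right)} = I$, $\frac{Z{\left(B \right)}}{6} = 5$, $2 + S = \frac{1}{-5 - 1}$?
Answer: $-230$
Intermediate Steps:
$S = - \frac{13}{6}$ ($S = -2 + \frac{1}{-5 - 1} = -2 + \frac{1}{-6} = -2 - \frac{1}{6} = - \frac{13}{6} \approx -2.1667$)
$A{\left(x,X \right)} = - \frac{13}{6} + X + x$ ($A{\left(x,X \right)} = \left(x + X\right) - \frac{13}{6} = \left(X + x\right) - \frac{13}{6} = - \frac{13}{6} + X + x$)
$Z{\left(B \right)} = 30$ ($Z{\left(B \right)} = 6 \cdot 5 = 30$)
$M{\left(Q,H \right)} = -2 + H + Q$ ($M{\left(Q,H \right)} = \left(Q + H\right) - 2 = \left(H + Q\right) - 2 = -2 + H + Q$)
$Z{\left(6 \right)} M{\left(-1,1 \right)} A{\left(2,4 \right)} = 30 \left(-2 + 1 - 1\right) \left(- \frac{13}{6} + 4 + 2\right) = 30 \left(-2\right) \frac{23}{6} = \left(-60\right) \frac{23}{6} = -230$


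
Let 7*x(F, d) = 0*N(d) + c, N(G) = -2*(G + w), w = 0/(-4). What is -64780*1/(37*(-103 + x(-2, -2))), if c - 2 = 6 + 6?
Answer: 64780/3737 ≈ 17.335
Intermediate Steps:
w = 0 (w = 0*(-¼) = 0)
N(G) = -2*G (N(G) = -2*(G + 0) = -2*G)
c = 14 (c = 2 + (6 + 6) = 2 + 12 = 14)
x(F, d) = 2 (x(F, d) = (0*(-2*d) + 14)/7 = (0 + 14)/7 = (⅐)*14 = 2)
-64780*1/(37*(-103 + x(-2, -2))) = -64780*1/(37*(-103 + 2)) = -64780/(37*(-101)) = -64780/(-3737) = -64780*(-1/3737) = 64780/3737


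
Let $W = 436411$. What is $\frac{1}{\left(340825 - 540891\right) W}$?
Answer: $- \frac{1}{87311003126} \approx -1.1453 \cdot 10^{-11}$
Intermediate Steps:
$\frac{1}{\left(340825 - 540891\right) W} = \frac{1}{\left(340825 - 540891\right) 436411} = \frac{1}{-200066} \cdot \frac{1}{436411} = \left(- \frac{1}{200066}\right) \frac{1}{436411} = - \frac{1}{87311003126}$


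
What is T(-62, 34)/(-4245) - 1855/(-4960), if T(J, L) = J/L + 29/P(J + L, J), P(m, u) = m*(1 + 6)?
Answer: 1313516647/3507796320 ≈ 0.37446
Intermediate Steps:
P(m, u) = 7*m (P(m, u) = m*7 = 7*m)
T(J, L) = 29/(7*J + 7*L) + J/L (T(J, L) = J/L + 29/((7*(J + L))) = J/L + 29/(7*J + 7*L) = 29/(7*J + 7*L) + J/L)
T(-62, 34)/(-4245) - 1855/(-4960) = (((29/7)*34 - 62*(-62 + 34))/(34*(-62 + 34)))/(-4245) - 1855/(-4960) = ((1/34)*(986/7 - 62*(-28))/(-28))*(-1/4245) - 1855*(-1/4960) = ((1/34)*(-1/28)*(986/7 + 1736))*(-1/4245) + 371/992 = ((1/34)*(-1/28)*(13138/7))*(-1/4245) + 371/992 = -6569/3332*(-1/4245) + 371/992 = 6569/14144340 + 371/992 = 1313516647/3507796320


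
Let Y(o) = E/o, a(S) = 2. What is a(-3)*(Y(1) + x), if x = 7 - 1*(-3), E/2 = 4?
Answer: 36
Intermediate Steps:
E = 8 (E = 2*4 = 8)
x = 10 (x = 7 + 3 = 10)
Y(o) = 8/o
a(-3)*(Y(1) + x) = 2*(8/1 + 10) = 2*(8*1 + 10) = 2*(8 + 10) = 2*18 = 36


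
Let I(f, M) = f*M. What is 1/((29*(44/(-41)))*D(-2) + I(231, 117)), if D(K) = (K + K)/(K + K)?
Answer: 41/1106831 ≈ 3.7043e-5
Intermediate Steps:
D(K) = 1 (D(K) = (2*K)/((2*K)) = (2*K)*(1/(2*K)) = 1)
I(f, M) = M*f
1/((29*(44/(-41)))*D(-2) + I(231, 117)) = 1/((29*(44/(-41)))*1 + 117*231) = 1/((29*(44*(-1/41)))*1 + 27027) = 1/((29*(-44/41))*1 + 27027) = 1/(-1276/41*1 + 27027) = 1/(-1276/41 + 27027) = 1/(1106831/41) = 41/1106831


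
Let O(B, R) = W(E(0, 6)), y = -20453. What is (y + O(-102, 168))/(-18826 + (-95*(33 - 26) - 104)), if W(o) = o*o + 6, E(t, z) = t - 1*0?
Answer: 20447/19595 ≈ 1.0435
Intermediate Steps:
E(t, z) = t (E(t, z) = t + 0 = t)
W(o) = 6 + o² (W(o) = o² + 6 = 6 + o²)
O(B, R) = 6 (O(B, R) = 6 + 0² = 6 + 0 = 6)
(y + O(-102, 168))/(-18826 + (-95*(33 - 26) - 104)) = (-20453 + 6)/(-18826 + (-95*(33 - 26) - 104)) = -20447/(-18826 + (-95*7 - 104)) = -20447/(-18826 + (-665 - 104)) = -20447/(-18826 - 769) = -20447/(-19595) = -20447*(-1/19595) = 20447/19595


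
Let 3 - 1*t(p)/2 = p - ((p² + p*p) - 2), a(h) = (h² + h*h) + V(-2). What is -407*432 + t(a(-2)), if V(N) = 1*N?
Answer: -175690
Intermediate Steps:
V(N) = N
a(h) = -2 + 2*h² (a(h) = (h² + h*h) - 2 = (h² + h²) - 2 = 2*h² - 2 = -2 + 2*h²)
t(p) = 2 - 2*p + 4*p² (t(p) = 6 - 2*(p - ((p² + p*p) - 2)) = 6 - 2*(p - ((p² + p²) - 2)) = 6 - 2*(p - (2*p² - 2)) = 6 - 2*(p - (-2 + 2*p²)) = 6 - 2*(p + (2 - 2*p²)) = 6 - 2*(2 + p - 2*p²) = 6 + (-4 - 2*p + 4*p²) = 2 - 2*p + 4*p²)
-407*432 + t(a(-2)) = -407*432 + (2 - 2*(-2 + 2*(-2)²) + 4*(-2 + 2*(-2)²)²) = -175824 + (2 - 2*(-2 + 2*4) + 4*(-2 + 2*4)²) = -175824 + (2 - 2*(-2 + 8) + 4*(-2 + 8)²) = -175824 + (2 - 2*6 + 4*6²) = -175824 + (2 - 12 + 4*36) = -175824 + (2 - 12 + 144) = -175824 + 134 = -175690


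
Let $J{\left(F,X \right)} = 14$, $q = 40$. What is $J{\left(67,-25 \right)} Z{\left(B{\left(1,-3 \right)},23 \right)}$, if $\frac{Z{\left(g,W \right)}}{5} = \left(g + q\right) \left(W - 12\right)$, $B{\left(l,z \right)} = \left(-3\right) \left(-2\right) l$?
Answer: $35420$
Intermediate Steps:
$B{\left(l,z \right)} = 6 l$
$Z{\left(g,W \right)} = 5 \left(-12 + W\right) \left(40 + g\right)$ ($Z{\left(g,W \right)} = 5 \left(g + 40\right) \left(W - 12\right) = 5 \left(40 + g\right) \left(-12 + W\right) = 5 \left(-12 + W\right) \left(40 + g\right)$)
$J{\left(67,-25 \right)} Z{\left(B{\left(1,-3 \right)},23 \right)} = 14 \left(-2400 - 60 \cdot 6 \cdot 1 + 200 \cdot 23 + 5 \cdot 23 \cdot 6 \cdot 1\right) = 14 \left(-2400 - 360 + 4600 + 5 \cdot 23 \cdot 6\right) = 14 \left(-2400 - 360 + 4600 + 690\right) = 14 \cdot 2530 = 35420$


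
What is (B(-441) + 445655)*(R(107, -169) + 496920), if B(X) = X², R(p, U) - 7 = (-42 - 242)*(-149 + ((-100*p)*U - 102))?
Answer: -328382719462504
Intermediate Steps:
R(p, U) = 71291 + 28400*U*p (R(p, U) = 7 + (-42 - 242)*(-149 + ((-100*p)*U - 102)) = 7 - 284*(-149 + (-100*U*p - 102)) = 7 - 284*(-149 + (-102 - 100*U*p)) = 7 - 284*(-251 - 100*U*p) = 7 + (71284 + 28400*U*p) = 71291 + 28400*U*p)
(B(-441) + 445655)*(R(107, -169) + 496920) = ((-441)² + 445655)*((71291 + 28400*(-169)*107) + 496920) = (194481 + 445655)*((71291 - 513557200) + 496920) = 640136*(-513485909 + 496920) = 640136*(-512988989) = -328382719462504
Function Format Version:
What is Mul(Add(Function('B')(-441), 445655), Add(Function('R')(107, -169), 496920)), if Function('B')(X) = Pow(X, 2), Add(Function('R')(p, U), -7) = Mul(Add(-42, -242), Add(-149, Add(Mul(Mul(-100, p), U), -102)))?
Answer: -328382719462504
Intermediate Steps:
Function('R')(p, U) = Add(71291, Mul(28400, U, p)) (Function('R')(p, U) = Add(7, Mul(Add(-42, -242), Add(-149, Add(Mul(Mul(-100, p), U), -102)))) = Add(7, Mul(-284, Add(-149, Add(Mul(-100, U, p), -102)))) = Add(7, Mul(-284, Add(-149, Add(-102, Mul(-100, U, p))))) = Add(7, Mul(-284, Add(-251, Mul(-100, U, p)))) = Add(7, Add(71284, Mul(28400, U, p))) = Add(71291, Mul(28400, U, p)))
Mul(Add(Function('B')(-441), 445655), Add(Function('R')(107, -169), 496920)) = Mul(Add(Pow(-441, 2), 445655), Add(Add(71291, Mul(28400, -169, 107)), 496920)) = Mul(Add(194481, 445655), Add(Add(71291, -513557200), 496920)) = Mul(640136, Add(-513485909, 496920)) = Mul(640136, -512988989) = -328382719462504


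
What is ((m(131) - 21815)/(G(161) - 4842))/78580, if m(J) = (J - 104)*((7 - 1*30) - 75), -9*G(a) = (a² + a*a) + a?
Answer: 220149/7510754980 ≈ 2.9311e-5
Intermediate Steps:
G(a) = -2*a²/9 - a/9 (G(a) = -((a² + a*a) + a)/9 = -((a² + a²) + a)/9 = -(2*a² + a)/9 = -(a + 2*a²)/9 = -2*a²/9 - a/9)
m(J) = 10192 - 98*J (m(J) = (-104 + J)*((7 - 30) - 75) = (-104 + J)*(-23 - 75) = (-104 + J)*(-98) = 10192 - 98*J)
((m(131) - 21815)/(G(161) - 4842))/78580 = (((10192 - 98*131) - 21815)/(-⅑*161*(1 + 2*161) - 4842))/78580 = (((10192 - 12838) - 21815)/(-⅑*161*(1 + 322) - 4842))*(1/78580) = ((-2646 - 21815)/(-⅑*161*323 - 4842))*(1/78580) = -24461/(-52003/9 - 4842)*(1/78580) = -24461/(-95581/9)*(1/78580) = -24461*(-9/95581)*(1/78580) = (220149/95581)*(1/78580) = 220149/7510754980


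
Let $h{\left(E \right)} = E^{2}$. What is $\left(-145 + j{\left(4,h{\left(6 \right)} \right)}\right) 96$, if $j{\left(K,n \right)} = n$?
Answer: $-10464$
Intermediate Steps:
$\left(-145 + j{\left(4,h{\left(6 \right)} \right)}\right) 96 = \left(-145 + 6^{2}\right) 96 = \left(-145 + 36\right) 96 = \left(-109\right) 96 = -10464$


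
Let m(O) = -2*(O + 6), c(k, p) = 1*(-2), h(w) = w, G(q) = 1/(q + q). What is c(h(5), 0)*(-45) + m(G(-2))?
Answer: 157/2 ≈ 78.500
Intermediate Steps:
G(q) = 1/(2*q)
c(k, p) = -2
m(O) = -12 - 2*O (m(O) = -2*(6 + O) = -12 - 2*O)
c(h(5), 0)*(-45) + m(G(-2)) = -2*(-45) + (-12 - 1/(-2)) = 90 + (-12 - (-1)/2) = 90 + (-12 - 2*(-¼)) = 90 + (-12 + ½) = 90 - 23/2 = 157/2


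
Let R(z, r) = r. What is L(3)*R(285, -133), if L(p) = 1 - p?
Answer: 266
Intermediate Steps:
L(3)*R(285, -133) = (1 - 1*3)*(-133) = (1 - 3)*(-133) = -2*(-133) = 266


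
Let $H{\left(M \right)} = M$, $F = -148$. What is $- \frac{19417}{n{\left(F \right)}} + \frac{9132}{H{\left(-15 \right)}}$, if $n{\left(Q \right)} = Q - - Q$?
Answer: $- \frac{803939}{1480} \approx -543.2$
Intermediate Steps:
$n{\left(Q \right)} = 2 Q$ ($n{\left(Q \right)} = Q + Q = 2 Q$)
$- \frac{19417}{n{\left(F \right)}} + \frac{9132}{H{\left(-15 \right)}} = - \frac{19417}{2 \left(-148\right)} + \frac{9132}{-15} = - \frac{19417}{-296} + 9132 \left(- \frac{1}{15}\right) = \left(-19417\right) \left(- \frac{1}{296}\right) - \frac{3044}{5} = \frac{19417}{296} - \frac{3044}{5} = - \frac{803939}{1480}$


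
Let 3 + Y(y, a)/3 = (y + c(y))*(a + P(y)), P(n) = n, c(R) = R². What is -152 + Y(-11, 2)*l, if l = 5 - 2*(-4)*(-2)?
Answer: 32617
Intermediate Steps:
Y(y, a) = -9 + 3*(a + y)*(y + y²) (Y(y, a) = -9 + 3*((y + y²)*(a + y)) = -9 + 3*((a + y)*(y + y²)) = -9 + 3*(a + y)*(y + y²))
l = -11 (l = 5 + 8*(-2) = 5 - 16 = -11)
-152 + Y(-11, 2)*l = -152 + (-9 + 3*(-11)² + 3*(-11)³ + 3*2*(-11) + 3*2*(-11)²)*(-11) = -152 + (-9 + 3*121 + 3*(-1331) - 66 + 3*2*121)*(-11) = -152 + (-9 + 363 - 3993 - 66 + 726)*(-11) = -152 - 2979*(-11) = -152 + 32769 = 32617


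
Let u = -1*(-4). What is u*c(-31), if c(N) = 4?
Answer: 16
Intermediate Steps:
u = 4
u*c(-31) = 4*4 = 16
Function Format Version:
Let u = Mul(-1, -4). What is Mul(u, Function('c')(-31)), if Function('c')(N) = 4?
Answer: 16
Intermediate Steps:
u = 4
Mul(u, Function('c')(-31)) = Mul(4, 4) = 16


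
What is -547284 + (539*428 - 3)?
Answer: -316595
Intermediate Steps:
-547284 + (539*428 - 3) = -547284 + (230692 - 3) = -547284 + 230689 = -316595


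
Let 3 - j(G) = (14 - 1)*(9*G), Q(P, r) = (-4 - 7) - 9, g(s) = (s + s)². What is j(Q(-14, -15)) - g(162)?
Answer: -102633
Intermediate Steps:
g(s) = 4*s² (g(s) = (2*s)² = 4*s²)
Q(P, r) = -20 (Q(P, r) = -11 - 9 = -20)
j(G) = 3 - 117*G (j(G) = 3 - (14 - 1)*9*G = 3 - 13*9*G = 3 - 117*G)
j(Q(-14, -15)) - g(162) = (3 - 117*(-20)) - 4*162² = (3 + 2340) - 4*26244 = 2343 - 1*104976 = 2343 - 104976 = -102633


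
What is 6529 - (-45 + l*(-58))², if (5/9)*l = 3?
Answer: -3044456/25 ≈ -1.2178e+5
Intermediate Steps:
l = 27/5 (l = (9/5)*3 = 27/5 ≈ 5.4000)
6529 - (-45 + l*(-58))² = 6529 - (-45 + (27/5)*(-58))² = 6529 - (-45 - 1566/5)² = 6529 - (-1791/5)² = 6529 - 1*3207681/25 = 6529 - 3207681/25 = -3044456/25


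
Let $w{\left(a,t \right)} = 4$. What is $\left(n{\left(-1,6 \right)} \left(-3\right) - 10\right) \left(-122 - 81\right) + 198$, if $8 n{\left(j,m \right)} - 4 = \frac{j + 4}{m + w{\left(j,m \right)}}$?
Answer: $\frac{204427}{80} \approx 2555.3$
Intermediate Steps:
$n{\left(j,m \right)} = \frac{1}{2} + \frac{4 + j}{8 \left(4 + m\right)}$ ($n{\left(j,m \right)} = \frac{1}{2} + \frac{\left(j + 4\right) \frac{1}{m + 4}}{8} = \frac{1}{2} + \frac{\left(4 + j\right) \frac{1}{4 + m}}{8} = \frac{1}{2} + \frac{\frac{1}{4 + m} \left(4 + j\right)}{8} = \frac{1}{2} + \frac{4 + j}{8 \left(4 + m\right)}$)
$\left(n{\left(-1,6 \right)} \left(-3\right) - 10\right) \left(-122 - 81\right) + 198 = \left(\frac{20 - 1 + 4 \cdot 6}{8 \left(4 + 6\right)} \left(-3\right) - 10\right) \left(-122 - 81\right) + 198 = \left(\frac{20 - 1 + 24}{8 \cdot 10} \left(-3\right) - 10\right) \left(-203\right) + 198 = \left(\frac{1}{8} \cdot \frac{1}{10} \cdot 43 \left(-3\right) - 10\right) \left(-203\right) + 198 = \left(\frac{43}{80} \left(-3\right) - 10\right) \left(-203\right) + 198 = \left(- \frac{129}{80} - 10\right) \left(-203\right) + 198 = \left(- \frac{929}{80}\right) \left(-203\right) + 198 = \frac{188587}{80} + 198 = \frac{204427}{80}$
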